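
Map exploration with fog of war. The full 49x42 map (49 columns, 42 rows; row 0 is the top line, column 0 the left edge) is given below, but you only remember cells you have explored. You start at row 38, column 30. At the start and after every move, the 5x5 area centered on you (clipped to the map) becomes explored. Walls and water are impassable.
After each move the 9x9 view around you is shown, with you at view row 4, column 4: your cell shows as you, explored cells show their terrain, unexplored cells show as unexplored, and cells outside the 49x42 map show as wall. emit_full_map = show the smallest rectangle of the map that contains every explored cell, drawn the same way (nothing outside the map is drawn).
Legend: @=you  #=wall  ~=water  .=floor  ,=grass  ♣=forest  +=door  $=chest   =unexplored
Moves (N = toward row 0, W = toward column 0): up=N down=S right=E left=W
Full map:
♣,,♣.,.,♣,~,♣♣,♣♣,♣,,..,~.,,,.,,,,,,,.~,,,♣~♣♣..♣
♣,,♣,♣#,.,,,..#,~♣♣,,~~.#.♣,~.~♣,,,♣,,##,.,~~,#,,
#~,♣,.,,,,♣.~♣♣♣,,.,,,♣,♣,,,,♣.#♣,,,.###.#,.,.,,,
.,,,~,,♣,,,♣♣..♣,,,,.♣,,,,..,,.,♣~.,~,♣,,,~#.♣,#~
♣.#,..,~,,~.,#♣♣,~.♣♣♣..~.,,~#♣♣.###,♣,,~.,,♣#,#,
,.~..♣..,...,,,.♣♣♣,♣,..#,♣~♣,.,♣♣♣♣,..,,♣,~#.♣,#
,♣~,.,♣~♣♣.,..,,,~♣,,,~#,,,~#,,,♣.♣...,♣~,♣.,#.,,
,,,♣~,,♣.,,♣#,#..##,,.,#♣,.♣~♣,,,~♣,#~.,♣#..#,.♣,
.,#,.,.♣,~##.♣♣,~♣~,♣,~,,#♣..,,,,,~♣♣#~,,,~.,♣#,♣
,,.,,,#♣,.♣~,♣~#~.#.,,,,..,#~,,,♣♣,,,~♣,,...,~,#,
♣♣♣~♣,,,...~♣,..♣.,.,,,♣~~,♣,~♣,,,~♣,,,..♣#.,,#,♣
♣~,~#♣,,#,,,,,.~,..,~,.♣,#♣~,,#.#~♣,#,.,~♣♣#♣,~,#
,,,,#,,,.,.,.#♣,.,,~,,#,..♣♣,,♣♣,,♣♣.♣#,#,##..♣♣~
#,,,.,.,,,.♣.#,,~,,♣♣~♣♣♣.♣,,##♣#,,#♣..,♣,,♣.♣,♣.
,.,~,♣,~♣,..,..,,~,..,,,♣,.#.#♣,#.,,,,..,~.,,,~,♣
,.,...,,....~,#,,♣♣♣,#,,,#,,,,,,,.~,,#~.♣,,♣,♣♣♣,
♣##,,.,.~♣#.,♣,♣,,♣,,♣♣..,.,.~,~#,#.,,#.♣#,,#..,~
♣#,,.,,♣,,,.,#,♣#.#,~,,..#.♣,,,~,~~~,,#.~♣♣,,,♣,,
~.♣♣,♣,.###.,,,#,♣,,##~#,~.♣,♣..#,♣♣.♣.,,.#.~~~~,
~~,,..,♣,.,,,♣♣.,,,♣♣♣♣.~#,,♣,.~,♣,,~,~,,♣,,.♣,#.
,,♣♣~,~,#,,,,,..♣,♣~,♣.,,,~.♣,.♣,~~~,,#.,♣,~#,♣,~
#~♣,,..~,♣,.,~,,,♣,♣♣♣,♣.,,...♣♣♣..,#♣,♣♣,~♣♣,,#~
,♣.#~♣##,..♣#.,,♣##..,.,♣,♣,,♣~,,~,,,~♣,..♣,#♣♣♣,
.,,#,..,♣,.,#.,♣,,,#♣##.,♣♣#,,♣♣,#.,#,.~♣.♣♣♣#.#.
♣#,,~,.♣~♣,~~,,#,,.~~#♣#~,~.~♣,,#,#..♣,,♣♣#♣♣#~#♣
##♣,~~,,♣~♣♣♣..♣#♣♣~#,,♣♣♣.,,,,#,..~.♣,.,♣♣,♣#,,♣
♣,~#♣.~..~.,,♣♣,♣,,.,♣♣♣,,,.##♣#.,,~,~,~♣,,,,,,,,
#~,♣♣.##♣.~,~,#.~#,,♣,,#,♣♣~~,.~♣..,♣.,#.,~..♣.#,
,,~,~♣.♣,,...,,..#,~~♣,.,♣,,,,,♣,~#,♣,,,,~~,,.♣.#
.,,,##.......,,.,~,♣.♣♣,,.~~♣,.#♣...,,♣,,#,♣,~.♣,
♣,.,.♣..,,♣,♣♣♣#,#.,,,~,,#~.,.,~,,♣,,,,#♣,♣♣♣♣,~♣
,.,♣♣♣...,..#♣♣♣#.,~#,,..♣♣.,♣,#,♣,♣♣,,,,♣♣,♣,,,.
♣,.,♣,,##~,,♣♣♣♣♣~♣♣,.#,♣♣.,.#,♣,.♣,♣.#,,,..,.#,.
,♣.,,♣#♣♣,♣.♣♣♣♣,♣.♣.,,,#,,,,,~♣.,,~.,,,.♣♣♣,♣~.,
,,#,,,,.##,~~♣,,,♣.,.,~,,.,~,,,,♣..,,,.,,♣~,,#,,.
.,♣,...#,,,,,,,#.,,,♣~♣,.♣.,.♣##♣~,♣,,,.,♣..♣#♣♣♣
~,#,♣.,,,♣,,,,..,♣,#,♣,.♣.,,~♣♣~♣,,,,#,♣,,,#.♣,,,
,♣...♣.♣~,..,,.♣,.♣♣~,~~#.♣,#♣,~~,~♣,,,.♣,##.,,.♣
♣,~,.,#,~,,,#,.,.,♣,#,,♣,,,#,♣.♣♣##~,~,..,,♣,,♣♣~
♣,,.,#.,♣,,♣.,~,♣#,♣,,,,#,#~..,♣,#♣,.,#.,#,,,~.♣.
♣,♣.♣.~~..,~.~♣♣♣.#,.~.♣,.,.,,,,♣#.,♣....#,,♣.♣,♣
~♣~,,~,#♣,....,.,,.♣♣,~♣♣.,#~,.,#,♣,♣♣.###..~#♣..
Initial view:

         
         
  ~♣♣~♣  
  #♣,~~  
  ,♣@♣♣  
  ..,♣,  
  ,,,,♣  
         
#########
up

         
         
  .♣##♣  
  ~♣♣~♣  
  #♣@~~  
  ,♣.♣♣  
  ..,♣,  
  ,,,,♣  
         

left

         
         
  ,.♣##♣ 
  ,~♣♣~♣ 
  ,#@,~~ 
  #,♣.♣♣ 
  ~..,♣, 
   ,,,,♣ 
         

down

         
  ,.♣##♣ 
  ,~♣♣~♣ 
  ,#♣,~~ 
  #,@.♣♣ 
  ~..,♣, 
  .,,,,♣ 
         
#########

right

         
 ,.♣##♣  
 ,~♣♣~♣  
 ,#♣,~~  
 #,♣@♣♣  
 ~..,♣,  
 .,,,,♣  
         
#########

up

         
         
 ,.♣##♣  
 ,~♣♣~♣  
 ,#♣@~~  
 #,♣.♣♣  
 ~..,♣,  
 .,,,,♣  
         

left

         
         
  ,.♣##♣ 
  ,~♣♣~♣ 
  ,#@,~~ 
  #,♣.♣♣ 
  ~..,♣, 
  .,,,,♣ 
         

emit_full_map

,.♣##♣
,~♣♣~♣
,#@,~~
#,♣.♣♣
~..,♣,
.,,,,♣

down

         
  ,.♣##♣ 
  ,~♣♣~♣ 
  ,#♣,~~ 
  #,@.♣♣ 
  ~..,♣, 
  .,,,,♣ 
         
#########

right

         
 ,.♣##♣  
 ,~♣♣~♣  
 ,#♣,~~  
 #,♣@♣♣  
 ~..,♣,  
 .,,,,♣  
         
#########


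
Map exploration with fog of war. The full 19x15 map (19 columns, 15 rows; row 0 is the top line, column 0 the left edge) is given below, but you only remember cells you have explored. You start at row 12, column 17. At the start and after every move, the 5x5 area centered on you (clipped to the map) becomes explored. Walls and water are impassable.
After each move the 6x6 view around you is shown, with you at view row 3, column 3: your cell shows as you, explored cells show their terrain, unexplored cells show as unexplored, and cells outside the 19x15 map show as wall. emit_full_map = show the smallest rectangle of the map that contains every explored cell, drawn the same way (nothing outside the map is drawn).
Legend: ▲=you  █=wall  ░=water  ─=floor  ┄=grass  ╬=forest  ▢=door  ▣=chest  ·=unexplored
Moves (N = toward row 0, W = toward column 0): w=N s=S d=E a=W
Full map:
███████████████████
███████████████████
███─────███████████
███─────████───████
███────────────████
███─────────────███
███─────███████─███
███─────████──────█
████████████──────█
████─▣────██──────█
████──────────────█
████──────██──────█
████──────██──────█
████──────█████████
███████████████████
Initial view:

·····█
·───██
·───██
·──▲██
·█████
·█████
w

·····█
·───██
·───██
·──▲██
·───██
·█████

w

·····█
·───██
·───██
·──▲██
·───██
·───██

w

·····█
·───██
·───██
·──▲██
·───██
·───██

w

·····█
·─████
·───██
·──▲██
·───██
·───██

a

······
·█─███
·────█
·──▲─█
·────█
·────█

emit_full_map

█─███
────█
──▲─█
────█
────█
·───█
·───█
·████
·████

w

······
·──███
·█─███
·──▲─█
·────█
·────█

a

······
·───██
·██─██
·──▲──
·─────
·─────

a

······
·────█
·███─█
·──▲──
·─────
·─────

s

·────█
·███─█
·─────
·──▲──
·─────
·─────

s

·███─█
·─────
·─────
·──▲──
·─────
·─────

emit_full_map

────███
███─███
──────█
──────█
──▲───█
──────█
──────█
···───█
···████
···████

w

·────█
·███─█
·─────
·──▲──
·─────
·─────

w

······
·────█
·███─█
·──▲──
·─────
·─────

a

······
·─────
·████─
·█─▲──
·█────
·█────

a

······
·─────
·█████
·██▲──
·██───
·██───

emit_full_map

──────███
█████─███
██▲─────█
██──────█
██──────█
··──────█
··──────█
·····───█
·····████
·····████


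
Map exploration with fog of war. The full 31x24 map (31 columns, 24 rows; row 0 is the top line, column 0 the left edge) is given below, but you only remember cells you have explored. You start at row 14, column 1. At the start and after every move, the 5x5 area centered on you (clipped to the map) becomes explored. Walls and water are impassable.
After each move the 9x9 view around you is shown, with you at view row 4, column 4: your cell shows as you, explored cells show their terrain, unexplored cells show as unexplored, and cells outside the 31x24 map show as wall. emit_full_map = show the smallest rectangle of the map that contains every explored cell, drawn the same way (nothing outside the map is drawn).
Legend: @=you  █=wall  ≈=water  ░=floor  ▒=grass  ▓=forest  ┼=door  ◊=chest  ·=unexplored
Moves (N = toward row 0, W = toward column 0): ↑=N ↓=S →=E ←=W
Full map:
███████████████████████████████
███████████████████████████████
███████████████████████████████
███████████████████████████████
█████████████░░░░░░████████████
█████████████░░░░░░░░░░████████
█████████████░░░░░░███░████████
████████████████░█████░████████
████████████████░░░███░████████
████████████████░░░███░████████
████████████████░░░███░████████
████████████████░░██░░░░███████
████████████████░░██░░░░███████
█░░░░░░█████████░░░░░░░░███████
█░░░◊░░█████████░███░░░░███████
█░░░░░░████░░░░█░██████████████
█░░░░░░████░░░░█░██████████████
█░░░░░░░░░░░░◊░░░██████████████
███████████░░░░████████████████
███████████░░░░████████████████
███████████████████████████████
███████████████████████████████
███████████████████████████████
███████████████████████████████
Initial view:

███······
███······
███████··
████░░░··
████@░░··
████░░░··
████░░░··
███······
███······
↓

███······
███████··
████░░░··
████░░░··
████@░░··
████░░░··
████░░░··
███······
███······

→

██·······
██████···
███░░░░··
███░░░◊··
███░@░░··
███░░░░··
███░░░░··
██·······
██·······

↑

██·······
██·······
███████··
███░░░░··
███░@░◊··
███░░░░··
███░░░░··
███░░░░··
██·······

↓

██·······
███████··
███░░░░··
███░░░◊··
███░@░░··
███░░░░··
███░░░░··
██·······
██·······

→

█········
██████···
██░░░░░··
██░░░◊░··
██░░@░░··
██░░░░░··
██░░░░░··
█········
█········

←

██·······
███████··
███░░░░░·
███░░░◊░·
███░@░░░·
███░░░░░·
███░░░░░·
██·······
██·······

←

███······
████████·
████░░░░░
████░░░◊░
████@░░░░
████░░░░░
████░░░░░
███······
███······

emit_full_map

█████·
█░░░░░
█░░░◊░
█@░░░░
█░░░░░
█░░░░░

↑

███······
███······
████████·
████░░░░░
████@░░◊░
████░░░░░
████░░░░░
████░░░░░
███······

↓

███······
████████·
████░░░░░
████░░░◊░
████@░░░░
████░░░░░
████░░░░░
███······
███······

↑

███······
███······
████████·
████░░░░░
████@░░◊░
████░░░░░
████░░░░░
████░░░░░
███······

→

██·······
██·······
███████··
███░░░░░·
███░@░◊░·
███░░░░░·
███░░░░░·
███░░░░░·
██·······


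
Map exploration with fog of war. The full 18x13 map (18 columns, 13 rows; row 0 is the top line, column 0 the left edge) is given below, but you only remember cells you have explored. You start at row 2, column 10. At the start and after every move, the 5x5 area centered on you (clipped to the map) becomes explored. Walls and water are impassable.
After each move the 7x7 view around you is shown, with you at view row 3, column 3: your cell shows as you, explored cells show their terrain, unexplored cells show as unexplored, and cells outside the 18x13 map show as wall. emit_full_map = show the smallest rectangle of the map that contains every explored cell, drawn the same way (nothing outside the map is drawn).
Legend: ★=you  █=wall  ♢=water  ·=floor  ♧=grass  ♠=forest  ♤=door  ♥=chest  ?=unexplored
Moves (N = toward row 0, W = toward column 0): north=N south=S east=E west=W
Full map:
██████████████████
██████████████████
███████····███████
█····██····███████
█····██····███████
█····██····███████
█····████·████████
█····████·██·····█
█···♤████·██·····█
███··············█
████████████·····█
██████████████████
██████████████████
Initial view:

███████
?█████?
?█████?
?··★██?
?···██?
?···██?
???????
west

███████
?██████
?██████
?··★·██
?····██
?····██
???????

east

███████
██████?
██████?
···★██?
····██?
····██?
???????

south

██████?
██████?
····██?
···★██?
····██?
?···██?
???????

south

██████?
····██?
····██?
···★██?
?···██?
?█·███?
???????

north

██████?
██████?
····██?
···★██?
····██?
?···██?
?█·███?

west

?██████
?██████
?····██
?··★·██
?····██
?····██
??█·███

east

██████?
██████?
····██?
···★██?
····██?
····██?
?█·███?

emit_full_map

██████
██████
····██
···★██
····██
····██
?█·███

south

██████?
····██?
····██?
···★██?
····██?
?█·███?
???????

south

····██?
····██?
····██?
···★██?
?█·███?
?█·██·?
???????

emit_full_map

██████
██████
····██
····██
····██
···★██
?█·███
?█·██·


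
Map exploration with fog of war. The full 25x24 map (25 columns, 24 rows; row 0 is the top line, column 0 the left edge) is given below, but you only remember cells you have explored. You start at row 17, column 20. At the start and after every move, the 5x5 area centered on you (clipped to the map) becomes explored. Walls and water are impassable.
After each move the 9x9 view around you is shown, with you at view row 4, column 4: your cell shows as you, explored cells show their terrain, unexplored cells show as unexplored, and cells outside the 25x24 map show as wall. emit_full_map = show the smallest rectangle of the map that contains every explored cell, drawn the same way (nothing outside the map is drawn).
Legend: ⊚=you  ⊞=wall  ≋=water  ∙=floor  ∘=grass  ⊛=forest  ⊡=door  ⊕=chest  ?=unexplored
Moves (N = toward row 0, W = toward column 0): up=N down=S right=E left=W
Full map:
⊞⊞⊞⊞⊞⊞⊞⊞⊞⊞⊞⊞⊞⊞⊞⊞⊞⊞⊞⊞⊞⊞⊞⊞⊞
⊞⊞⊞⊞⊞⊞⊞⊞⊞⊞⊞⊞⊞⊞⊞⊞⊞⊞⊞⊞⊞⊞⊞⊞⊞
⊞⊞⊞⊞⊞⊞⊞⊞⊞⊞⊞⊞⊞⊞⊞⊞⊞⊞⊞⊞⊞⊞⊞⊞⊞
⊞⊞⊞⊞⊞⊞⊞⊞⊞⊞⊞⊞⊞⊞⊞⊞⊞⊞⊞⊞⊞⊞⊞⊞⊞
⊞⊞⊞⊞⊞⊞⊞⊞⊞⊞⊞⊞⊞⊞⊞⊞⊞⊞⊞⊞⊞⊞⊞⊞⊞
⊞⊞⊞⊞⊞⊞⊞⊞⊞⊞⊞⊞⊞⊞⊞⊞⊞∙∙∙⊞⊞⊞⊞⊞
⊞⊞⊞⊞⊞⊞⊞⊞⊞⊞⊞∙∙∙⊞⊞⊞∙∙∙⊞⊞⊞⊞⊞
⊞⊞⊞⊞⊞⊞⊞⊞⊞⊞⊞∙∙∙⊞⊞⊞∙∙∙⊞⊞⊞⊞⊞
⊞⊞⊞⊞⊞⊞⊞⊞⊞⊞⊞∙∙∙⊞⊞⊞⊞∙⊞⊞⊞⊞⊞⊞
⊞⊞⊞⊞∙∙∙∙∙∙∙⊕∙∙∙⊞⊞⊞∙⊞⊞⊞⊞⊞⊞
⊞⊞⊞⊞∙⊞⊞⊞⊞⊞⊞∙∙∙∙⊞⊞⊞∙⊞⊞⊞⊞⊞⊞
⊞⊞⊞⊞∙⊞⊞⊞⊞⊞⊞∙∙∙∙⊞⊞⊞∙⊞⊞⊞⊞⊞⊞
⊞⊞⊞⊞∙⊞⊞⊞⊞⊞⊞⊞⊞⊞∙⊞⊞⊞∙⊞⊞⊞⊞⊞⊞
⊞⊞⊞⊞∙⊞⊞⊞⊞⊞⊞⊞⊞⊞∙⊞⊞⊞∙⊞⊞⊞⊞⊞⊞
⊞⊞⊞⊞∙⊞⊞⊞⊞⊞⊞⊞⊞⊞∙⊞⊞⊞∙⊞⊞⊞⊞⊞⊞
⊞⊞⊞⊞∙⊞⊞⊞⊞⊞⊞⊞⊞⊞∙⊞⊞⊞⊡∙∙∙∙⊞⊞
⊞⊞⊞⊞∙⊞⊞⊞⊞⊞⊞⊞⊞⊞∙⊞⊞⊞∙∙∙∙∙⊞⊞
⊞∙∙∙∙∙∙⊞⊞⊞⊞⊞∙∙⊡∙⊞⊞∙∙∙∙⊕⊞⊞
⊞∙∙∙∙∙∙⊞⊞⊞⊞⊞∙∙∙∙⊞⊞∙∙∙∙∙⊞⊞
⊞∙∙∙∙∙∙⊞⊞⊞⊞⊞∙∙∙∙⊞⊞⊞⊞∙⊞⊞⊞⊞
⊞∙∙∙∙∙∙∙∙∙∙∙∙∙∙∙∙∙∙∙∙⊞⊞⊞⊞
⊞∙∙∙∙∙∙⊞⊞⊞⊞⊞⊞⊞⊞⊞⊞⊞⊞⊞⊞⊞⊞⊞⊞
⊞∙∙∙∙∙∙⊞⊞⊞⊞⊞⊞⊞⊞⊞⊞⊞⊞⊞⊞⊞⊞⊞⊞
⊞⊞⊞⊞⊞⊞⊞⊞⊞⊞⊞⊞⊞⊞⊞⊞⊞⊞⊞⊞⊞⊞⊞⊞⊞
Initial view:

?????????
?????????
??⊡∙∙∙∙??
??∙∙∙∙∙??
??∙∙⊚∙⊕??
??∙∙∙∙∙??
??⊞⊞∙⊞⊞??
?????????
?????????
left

?????????
?????????
??⊞⊡∙∙∙∙?
??⊞∙∙∙∙∙?
??⊞∙⊚∙∙⊕?
??⊞∙∙∙∙∙?
??⊞⊞⊞∙⊞⊞?
?????????
?????????

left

?????????
?????????
??⊞⊞⊡∙∙∙∙
??⊞⊞∙∙∙∙∙
??⊞⊞⊚∙∙∙⊕
??⊞⊞∙∙∙∙∙
??⊞⊞⊞⊞∙⊞⊞
?????????
?????????

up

?????????
?????????
??⊞⊞∙⊞⊞??
??⊞⊞⊡∙∙∙∙
??⊞⊞⊚∙∙∙∙
??⊞⊞∙∙∙∙⊕
??⊞⊞∙∙∙∙∙
??⊞⊞⊞⊞∙⊞⊞
?????????

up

?????????
?????????
??⊞⊞∙⊞⊞??
??⊞⊞∙⊞⊞??
??⊞⊞⊚∙∙∙∙
??⊞⊞∙∙∙∙∙
??⊞⊞∙∙∙∙⊕
??⊞⊞∙∙∙∙∙
??⊞⊞⊞⊞∙⊞⊞

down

?????????
??⊞⊞∙⊞⊞??
??⊞⊞∙⊞⊞??
??⊞⊞⊡∙∙∙∙
??⊞⊞⊚∙∙∙∙
??⊞⊞∙∙∙∙⊕
??⊞⊞∙∙∙∙∙
??⊞⊞⊞⊞∙⊞⊞
?????????

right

?????????
?⊞⊞∙⊞⊞???
?⊞⊞∙⊞⊞⊞??
?⊞⊞⊡∙∙∙∙?
?⊞⊞∙⊚∙∙∙?
?⊞⊞∙∙∙∙⊕?
?⊞⊞∙∙∙∙∙?
?⊞⊞⊞⊞∙⊞⊞?
?????????

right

?????????
⊞⊞∙⊞⊞????
⊞⊞∙⊞⊞⊞⊞??
⊞⊞⊡∙∙∙∙??
⊞⊞∙∙⊚∙∙??
⊞⊞∙∙∙∙⊕??
⊞⊞∙∙∙∙∙??
⊞⊞⊞⊞∙⊞⊞??
?????????

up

?????????
?????????
⊞⊞∙⊞⊞⊞⊞??
⊞⊞∙⊞⊞⊞⊞??
⊞⊞⊡∙⊚∙∙??
⊞⊞∙∙∙∙∙??
⊞⊞∙∙∙∙⊕??
⊞⊞∙∙∙∙∙??
⊞⊞⊞⊞∙⊞⊞??

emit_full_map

⊞⊞∙⊞⊞⊞⊞
⊞⊞∙⊞⊞⊞⊞
⊞⊞⊡∙⊚∙∙
⊞⊞∙∙∙∙∙
⊞⊞∙∙∙∙⊕
⊞⊞∙∙∙∙∙
⊞⊞⊞⊞∙⊞⊞

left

?????????
?????????
?⊞⊞∙⊞⊞⊞⊞?
?⊞⊞∙⊞⊞⊞⊞?
?⊞⊞⊡⊚∙∙∙?
?⊞⊞∙∙∙∙∙?
?⊞⊞∙∙∙∙⊕?
?⊞⊞∙∙∙∙∙?
?⊞⊞⊞⊞∙⊞⊞?

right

?????????
?????????
⊞⊞∙⊞⊞⊞⊞??
⊞⊞∙⊞⊞⊞⊞??
⊞⊞⊡∙⊚∙∙??
⊞⊞∙∙∙∙∙??
⊞⊞∙∙∙∙⊕??
⊞⊞∙∙∙∙∙??
⊞⊞⊞⊞∙⊞⊞??

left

?????????
?????????
?⊞⊞∙⊞⊞⊞⊞?
?⊞⊞∙⊞⊞⊞⊞?
?⊞⊞⊡⊚∙∙∙?
?⊞⊞∙∙∙∙∙?
?⊞⊞∙∙∙∙⊕?
?⊞⊞∙∙∙∙∙?
?⊞⊞⊞⊞∙⊞⊞?


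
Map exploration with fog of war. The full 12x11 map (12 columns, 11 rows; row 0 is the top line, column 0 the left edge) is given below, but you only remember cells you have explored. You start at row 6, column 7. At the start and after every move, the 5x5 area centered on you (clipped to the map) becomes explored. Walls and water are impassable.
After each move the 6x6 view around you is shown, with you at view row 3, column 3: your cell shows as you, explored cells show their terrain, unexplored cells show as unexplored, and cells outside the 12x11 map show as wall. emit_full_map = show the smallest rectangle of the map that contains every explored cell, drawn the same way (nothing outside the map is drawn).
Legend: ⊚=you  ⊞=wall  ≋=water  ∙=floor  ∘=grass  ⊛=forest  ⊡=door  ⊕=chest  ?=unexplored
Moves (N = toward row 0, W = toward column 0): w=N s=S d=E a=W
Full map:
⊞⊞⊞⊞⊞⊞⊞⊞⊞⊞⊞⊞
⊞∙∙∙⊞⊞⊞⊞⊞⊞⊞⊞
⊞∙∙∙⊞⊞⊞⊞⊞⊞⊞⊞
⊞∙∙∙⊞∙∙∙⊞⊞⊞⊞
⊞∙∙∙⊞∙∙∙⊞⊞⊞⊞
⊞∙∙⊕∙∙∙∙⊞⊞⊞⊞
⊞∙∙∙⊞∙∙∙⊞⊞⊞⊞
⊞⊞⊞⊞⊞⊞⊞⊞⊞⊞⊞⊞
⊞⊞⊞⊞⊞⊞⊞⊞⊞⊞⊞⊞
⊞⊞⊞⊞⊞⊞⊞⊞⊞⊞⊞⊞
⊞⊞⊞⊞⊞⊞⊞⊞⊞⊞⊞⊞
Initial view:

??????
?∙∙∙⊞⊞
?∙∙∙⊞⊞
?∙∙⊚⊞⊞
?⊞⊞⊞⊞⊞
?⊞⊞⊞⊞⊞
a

??????
?⊞∙∙∙⊞
?∙∙∙∙⊞
?⊞∙⊚∙⊞
?⊞⊞⊞⊞⊞
?⊞⊞⊞⊞⊞

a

??????
?∙⊞∙∙∙
?⊕∙∙∙∙
?∙⊞⊚∙∙
?⊞⊞⊞⊞⊞
?⊞⊞⊞⊞⊞

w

??????
?∙⊞∙∙∙
?∙⊞∙∙∙
?⊕∙⊚∙∙
?∙⊞∙∙∙
?⊞⊞⊞⊞⊞

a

??????
?∙∙⊞∙∙
?∙∙⊞∙∙
?∙⊕⊚∙∙
?∙∙⊞∙∙
?⊞⊞⊞⊞⊞

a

??????
?∙∙∙⊞∙
?∙∙∙⊞∙
?∙∙⊚∙∙
?∙∙∙⊞∙
?⊞⊞⊞⊞⊞

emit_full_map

∙∙∙⊞∙∙∙??
∙∙∙⊞∙∙∙⊞⊞
∙∙⊚∙∙∙∙⊞⊞
∙∙∙⊞∙∙∙⊞⊞
⊞⊞⊞⊞⊞⊞⊞⊞⊞
??⊞⊞⊞⊞⊞⊞⊞

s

?∙∙∙⊞∙
?∙∙∙⊞∙
?∙∙⊕∙∙
?∙∙⊚⊞∙
?⊞⊞⊞⊞⊞
?⊞⊞⊞⊞⊞

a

⊞?∙∙∙⊞
⊞⊞∙∙∙⊞
⊞⊞∙∙⊕∙
⊞⊞∙⊚∙⊞
⊞⊞⊞⊞⊞⊞
⊞⊞⊞⊞⊞⊞

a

⊞⊞?∙∙∙
⊞⊞⊞∙∙∙
⊞⊞⊞∙∙⊕
⊞⊞⊞⊚∙∙
⊞⊞⊞⊞⊞⊞
⊞⊞⊞⊞⊞⊞

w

⊞⊞????
⊞⊞⊞∙∙∙
⊞⊞⊞∙∙∙
⊞⊞⊞⊚∙⊕
⊞⊞⊞∙∙∙
⊞⊞⊞⊞⊞⊞

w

⊞⊞????
⊞⊞⊞∙∙∙
⊞⊞⊞∙∙∙
⊞⊞⊞⊚∙∙
⊞⊞⊞∙∙⊕
⊞⊞⊞∙∙∙

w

⊞⊞????
⊞⊞⊞∙∙∙
⊞⊞⊞∙∙∙
⊞⊞⊞⊚∙∙
⊞⊞⊞∙∙∙
⊞⊞⊞∙∙⊕

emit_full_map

⊞∙∙∙??????
⊞∙∙∙??????
⊞⊚∙∙⊞∙∙∙??
⊞∙∙∙⊞∙∙∙⊞⊞
⊞∙∙⊕∙∙∙∙⊞⊞
⊞∙∙∙⊞∙∙∙⊞⊞
⊞⊞⊞⊞⊞⊞⊞⊞⊞⊞
⊞⊞⊞⊞⊞⊞⊞⊞⊞⊞

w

⊞⊞⊞⊞⊞⊞
⊞⊞⊞⊞⊞⊞
⊞⊞⊞∙∙∙
⊞⊞⊞⊚∙∙
⊞⊞⊞∙∙∙
⊞⊞⊞∙∙∙

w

⊞⊞⊞⊞⊞⊞
⊞⊞⊞⊞⊞⊞
⊞⊞⊞⊞⊞⊞
⊞⊞⊞⊚∙∙
⊞⊞⊞∙∙∙
⊞⊞⊞∙∙∙

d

⊞⊞⊞⊞⊞⊞
⊞⊞⊞⊞⊞⊞
⊞⊞⊞⊞⊞⊞
⊞⊞∙⊚∙⊞
⊞⊞∙∙∙⊞
⊞⊞∙∙∙⊞

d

⊞⊞⊞⊞⊞⊞
⊞⊞⊞⊞⊞⊞
⊞⊞⊞⊞⊞⊞
⊞∙∙⊚⊞⊞
⊞∙∙∙⊞⊞
⊞∙∙∙⊞∙

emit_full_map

⊞⊞⊞⊞⊞⊞????
⊞∙∙⊚⊞⊞????
⊞∙∙∙⊞⊞????
⊞∙∙∙⊞∙∙∙??
⊞∙∙∙⊞∙∙∙⊞⊞
⊞∙∙⊕∙∙∙∙⊞⊞
⊞∙∙∙⊞∙∙∙⊞⊞
⊞⊞⊞⊞⊞⊞⊞⊞⊞⊞
⊞⊞⊞⊞⊞⊞⊞⊞⊞⊞

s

⊞⊞⊞⊞⊞⊞
⊞⊞⊞⊞⊞⊞
⊞∙∙∙⊞⊞
⊞∙∙⊚⊞⊞
⊞∙∙∙⊞∙
⊞∙∙∙⊞∙

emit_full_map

⊞⊞⊞⊞⊞⊞????
⊞∙∙∙⊞⊞????
⊞∙∙⊚⊞⊞????
⊞∙∙∙⊞∙∙∙??
⊞∙∙∙⊞∙∙∙⊞⊞
⊞∙∙⊕∙∙∙∙⊞⊞
⊞∙∙∙⊞∙∙∙⊞⊞
⊞⊞⊞⊞⊞⊞⊞⊞⊞⊞
⊞⊞⊞⊞⊞⊞⊞⊞⊞⊞


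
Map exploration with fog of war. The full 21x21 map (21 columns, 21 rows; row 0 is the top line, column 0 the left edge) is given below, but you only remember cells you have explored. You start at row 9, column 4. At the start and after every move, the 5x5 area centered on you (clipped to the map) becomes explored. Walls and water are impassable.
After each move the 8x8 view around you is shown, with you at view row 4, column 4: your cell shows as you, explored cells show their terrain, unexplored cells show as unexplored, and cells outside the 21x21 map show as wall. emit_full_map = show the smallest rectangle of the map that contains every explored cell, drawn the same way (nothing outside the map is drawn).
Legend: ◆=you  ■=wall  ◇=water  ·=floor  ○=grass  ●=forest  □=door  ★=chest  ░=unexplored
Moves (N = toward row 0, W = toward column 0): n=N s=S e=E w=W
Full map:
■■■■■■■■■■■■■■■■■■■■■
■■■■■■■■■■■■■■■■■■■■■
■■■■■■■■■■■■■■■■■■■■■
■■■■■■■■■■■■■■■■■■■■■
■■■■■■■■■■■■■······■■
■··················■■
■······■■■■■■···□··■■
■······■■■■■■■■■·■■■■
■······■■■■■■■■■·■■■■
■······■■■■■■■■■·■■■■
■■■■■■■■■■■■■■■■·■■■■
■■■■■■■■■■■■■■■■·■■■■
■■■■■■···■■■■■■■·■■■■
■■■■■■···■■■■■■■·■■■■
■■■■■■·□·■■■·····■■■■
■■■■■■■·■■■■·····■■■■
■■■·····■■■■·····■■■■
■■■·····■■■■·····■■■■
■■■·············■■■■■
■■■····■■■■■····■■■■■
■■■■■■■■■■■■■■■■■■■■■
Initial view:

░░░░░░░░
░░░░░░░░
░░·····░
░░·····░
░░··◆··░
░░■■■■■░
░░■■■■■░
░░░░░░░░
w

■░░░░░░░
■░░░░░░░
■░······
■░······
■░··◆···
■░■■■■■■
■░■■■■■■
■░░░░░░░

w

■■░░░░░░
■■░░░░░░
■■■·····
■■■·····
■■■·◆···
■■■■■■■■
■■■■■■■■
■■░░░░░░

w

■■■░░░░░
■■■░░░░░
■■■■····
■■■■····
■■■■◆···
■■■■■■■■
■■■■■■■■
■■■░░░░░

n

■■■░░░░░
■■■░░░░░
■■■■···░
■■■■····
■■■■◆···
■■■■····
■■■■■■■■
■■■■■■■■

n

■■■░░░░░
■■■░░░░░
■■■■···░
■■■■···░
■■■■◆···
■■■■····
■■■■····
■■■■■■■■

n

■■■░░░░░
■■■░░░░░
■■■■■■■░
■■■■···░
■■■■◆··░
■■■■····
■■■■····
■■■■····

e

■■░░░░░░
■■░░░░░░
■■■■■■■░
■■■····░
■■■·◆··░
■■■·····
■■■·····
■■■·····

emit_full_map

■■■■■░░
■····░░
■·◆··░░
■······
■······
■······
■■■■■■■
■■■■■■■

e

■░░░░░░░
■░░░░░░░
■■■■■■■░
■■·····░
■■··◆··░
■■······
■■······
■■······

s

■░░░░░░░
■■■■■■■░
■■·····░
■■·····░
■■··◆···
■■······
■■······
■■■■■■■■

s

■■■■■■■░
■■·····░
■■·····░
■■······
■■··◆···
■■······
■■■■■■■■
■■■■■■■■

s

■■·····░
■■·····░
■■······
■■······
■■··◆···
■■■■■■■■
■■■■■■■■
■░░░░░░░

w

■■■·····
■■■·····
■■■·····
■■■·····
■■■·◆···
■■■■■■■■
■■■■■■■■
■■░░░░░░

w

■■■■····
■■■■····
■■■■····
■■■■····
■■■■◆···
■■■■■■■■
■■■■■■■■
■■■░░░░░

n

■■■■■■■■
■■■■····
■■■■····
■■■■····
■■■■◆···
■■■■····
■■■■■■■■
■■■■■■■■

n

■■■░░░░░
■■■■■■■■
■■■■····
■■■■····
■■■■◆···
■■■■····
■■■■····
■■■■■■■■

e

■■░░░░░░
■■■■■■■■
■■■·····
■■■·····
■■■·◆···
■■■·····
■■■·····
■■■■■■■■

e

■░░░░░░░
■■■■■■■░
■■·····░
■■·····░
■■··◆···
■■······
■■······
■■■■■■■■

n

■░░░░░░░
■░░░░░░░
■■■■■■■░
■■·····░
■■··◆··░
■■······
■■······
■■······

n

■░░░░░░░
■░░░░░░░
■░■■■■■░
■■■■■■■░
■■··◆··░
■■·····░
■■······
■■······

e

░░░░░░░░
░░░░░░░░
░■■■■■■░
■■■■■■■░
■···◆··░
■······░
■······░
■······░

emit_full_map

░■■■■■■
■■■■■■■
■···◆··
■······
■······
■······
■······
■■■■■■■
■■■■■■■

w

■░░░░░░░
■░░░░░░░
■░■■■■■■
■■■■■■■■
■■··◆···
■■······
■■······
■■······

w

■■░░░░░░
■■░░░░░░
■■■■■■■■
■■■■■■■■
■■■·◆···
■■■·····
■■■·····
■■■·····

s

■■░░░░░░
■■■■■■■■
■■■■■■■■
■■■·····
■■■·◆···
■■■·····
■■■·····
■■■·····

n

■■░░░░░░
■■░░░░░░
■■■■■■■■
■■■■■■■■
■■■·◆···
■■■·····
■■■·····
■■■·····

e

■░░░░░░░
■░░░░░░░
■■■■■■■■
■■■■■■■■
■■··◆···
■■······
■■······
■■······

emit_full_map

■■■■■■■
■■■■■■■
■··◆···
■······
■······
■······
■······
■■■■■■■
■■■■■■■

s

■░░░░░░░
■■■■■■■■
■■■■■■■■
■■······
■■··◆···
■■······
■■······
■■······

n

■░░░░░░░
■░░░░░░░
■■■■■■■■
■■■■■■■■
■■··◆···
■■······
■■······
■■······

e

░░░░░░░░
░░░░░░░░
■■■■■■■░
■■■■■■■░
■···◆··░
■······░
■······░
■······░


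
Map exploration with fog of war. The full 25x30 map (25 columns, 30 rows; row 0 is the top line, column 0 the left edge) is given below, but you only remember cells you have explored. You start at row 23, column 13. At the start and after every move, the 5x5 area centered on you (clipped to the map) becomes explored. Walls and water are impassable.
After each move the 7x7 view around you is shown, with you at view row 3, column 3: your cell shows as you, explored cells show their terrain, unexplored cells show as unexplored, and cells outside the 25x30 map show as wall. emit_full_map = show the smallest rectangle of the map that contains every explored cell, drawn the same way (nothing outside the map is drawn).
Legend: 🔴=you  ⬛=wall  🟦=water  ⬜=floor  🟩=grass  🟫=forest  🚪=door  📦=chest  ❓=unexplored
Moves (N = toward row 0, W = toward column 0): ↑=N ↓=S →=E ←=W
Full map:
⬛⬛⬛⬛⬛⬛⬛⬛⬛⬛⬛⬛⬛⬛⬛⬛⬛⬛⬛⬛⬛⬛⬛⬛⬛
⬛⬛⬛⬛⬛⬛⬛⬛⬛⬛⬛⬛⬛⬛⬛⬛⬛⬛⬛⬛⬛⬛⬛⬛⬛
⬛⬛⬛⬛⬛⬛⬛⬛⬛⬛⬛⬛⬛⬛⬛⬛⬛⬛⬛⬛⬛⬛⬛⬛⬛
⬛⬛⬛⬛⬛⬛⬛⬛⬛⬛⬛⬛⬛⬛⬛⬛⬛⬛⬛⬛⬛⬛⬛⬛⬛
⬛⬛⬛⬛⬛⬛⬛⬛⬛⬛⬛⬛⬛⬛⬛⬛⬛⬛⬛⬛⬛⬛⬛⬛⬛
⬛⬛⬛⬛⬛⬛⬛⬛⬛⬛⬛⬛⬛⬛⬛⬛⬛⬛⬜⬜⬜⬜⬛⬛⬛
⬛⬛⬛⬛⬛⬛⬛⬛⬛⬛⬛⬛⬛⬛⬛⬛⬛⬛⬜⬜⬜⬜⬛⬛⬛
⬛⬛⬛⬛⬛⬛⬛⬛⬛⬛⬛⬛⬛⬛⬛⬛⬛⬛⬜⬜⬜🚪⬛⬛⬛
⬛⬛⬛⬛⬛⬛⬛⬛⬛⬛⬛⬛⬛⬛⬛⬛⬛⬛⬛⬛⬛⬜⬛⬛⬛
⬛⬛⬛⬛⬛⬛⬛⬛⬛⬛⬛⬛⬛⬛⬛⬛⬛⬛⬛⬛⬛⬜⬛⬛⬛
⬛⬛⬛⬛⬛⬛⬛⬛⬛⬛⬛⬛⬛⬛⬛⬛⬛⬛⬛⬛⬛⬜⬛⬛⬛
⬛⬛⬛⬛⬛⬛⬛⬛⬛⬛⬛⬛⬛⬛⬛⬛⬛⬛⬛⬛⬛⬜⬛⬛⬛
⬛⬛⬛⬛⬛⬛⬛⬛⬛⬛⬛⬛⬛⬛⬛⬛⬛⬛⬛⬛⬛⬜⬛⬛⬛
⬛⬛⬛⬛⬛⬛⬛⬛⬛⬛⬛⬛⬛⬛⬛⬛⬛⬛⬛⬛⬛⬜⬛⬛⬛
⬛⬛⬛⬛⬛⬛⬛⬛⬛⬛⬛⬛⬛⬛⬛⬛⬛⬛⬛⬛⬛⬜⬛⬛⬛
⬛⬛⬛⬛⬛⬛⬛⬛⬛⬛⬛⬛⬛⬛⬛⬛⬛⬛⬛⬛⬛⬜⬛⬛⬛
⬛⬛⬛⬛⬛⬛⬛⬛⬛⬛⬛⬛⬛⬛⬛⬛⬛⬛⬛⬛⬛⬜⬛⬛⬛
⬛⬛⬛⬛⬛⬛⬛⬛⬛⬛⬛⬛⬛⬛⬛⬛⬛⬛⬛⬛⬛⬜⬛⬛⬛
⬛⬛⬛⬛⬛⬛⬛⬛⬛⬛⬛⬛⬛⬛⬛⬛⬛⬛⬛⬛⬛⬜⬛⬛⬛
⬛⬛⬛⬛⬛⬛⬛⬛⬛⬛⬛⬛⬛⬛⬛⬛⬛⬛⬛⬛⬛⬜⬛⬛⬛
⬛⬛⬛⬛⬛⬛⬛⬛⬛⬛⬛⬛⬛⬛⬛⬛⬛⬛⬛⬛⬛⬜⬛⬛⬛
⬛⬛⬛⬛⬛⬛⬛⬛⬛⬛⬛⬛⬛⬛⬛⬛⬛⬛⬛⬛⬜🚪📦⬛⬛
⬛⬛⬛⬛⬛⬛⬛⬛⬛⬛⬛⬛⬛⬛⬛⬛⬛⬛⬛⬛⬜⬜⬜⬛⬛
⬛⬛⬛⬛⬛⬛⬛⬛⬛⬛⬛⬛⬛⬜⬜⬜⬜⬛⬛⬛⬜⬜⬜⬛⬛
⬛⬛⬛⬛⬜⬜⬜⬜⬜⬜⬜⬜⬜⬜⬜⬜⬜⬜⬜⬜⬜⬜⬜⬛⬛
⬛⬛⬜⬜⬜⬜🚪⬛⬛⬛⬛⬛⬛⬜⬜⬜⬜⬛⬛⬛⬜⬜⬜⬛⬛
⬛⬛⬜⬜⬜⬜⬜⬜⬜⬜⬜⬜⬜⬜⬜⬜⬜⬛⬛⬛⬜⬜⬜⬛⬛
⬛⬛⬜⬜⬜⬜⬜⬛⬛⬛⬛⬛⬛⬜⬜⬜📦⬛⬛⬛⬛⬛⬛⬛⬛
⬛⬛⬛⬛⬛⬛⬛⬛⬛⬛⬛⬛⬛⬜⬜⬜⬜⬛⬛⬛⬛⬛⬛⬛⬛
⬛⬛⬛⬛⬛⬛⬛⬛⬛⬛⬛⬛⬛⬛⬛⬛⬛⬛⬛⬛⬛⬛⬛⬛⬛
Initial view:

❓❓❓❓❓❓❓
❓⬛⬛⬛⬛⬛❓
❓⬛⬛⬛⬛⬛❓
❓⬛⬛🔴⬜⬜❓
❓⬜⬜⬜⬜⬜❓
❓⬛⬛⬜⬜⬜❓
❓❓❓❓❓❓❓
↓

❓⬛⬛⬛⬛⬛❓
❓⬛⬛⬛⬛⬛❓
❓⬛⬛⬜⬜⬜❓
❓⬜⬜🔴⬜⬜❓
❓⬛⬛⬜⬜⬜❓
❓⬜⬜⬜⬜⬜❓
❓❓❓❓❓❓❓

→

⬛⬛⬛⬛⬛❓❓
⬛⬛⬛⬛⬛⬛❓
⬛⬛⬜⬜⬜⬜❓
⬜⬜⬜🔴⬜⬜❓
⬛⬛⬜⬜⬜⬜❓
⬜⬜⬜⬜⬜⬜❓
❓❓❓❓❓❓❓

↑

❓❓❓❓❓❓❓
⬛⬛⬛⬛⬛⬛❓
⬛⬛⬛⬛⬛⬛❓
⬛⬛⬜🔴⬜⬜❓
⬜⬜⬜⬜⬜⬜❓
⬛⬛⬜⬜⬜⬜❓
⬜⬜⬜⬜⬜⬜❓

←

❓❓❓❓❓❓❓
❓⬛⬛⬛⬛⬛⬛
❓⬛⬛⬛⬛⬛⬛
❓⬛⬛🔴⬜⬜⬜
❓⬜⬜⬜⬜⬜⬜
❓⬛⬛⬜⬜⬜⬜
❓⬜⬜⬜⬜⬜⬜

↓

❓⬛⬛⬛⬛⬛⬛
❓⬛⬛⬛⬛⬛⬛
❓⬛⬛⬜⬜⬜⬜
❓⬜⬜🔴⬜⬜⬜
❓⬛⬛⬜⬜⬜⬜
❓⬜⬜⬜⬜⬜⬜
❓❓❓❓❓❓❓

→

⬛⬛⬛⬛⬛⬛❓
⬛⬛⬛⬛⬛⬛❓
⬛⬛⬜⬜⬜⬜❓
⬜⬜⬜🔴⬜⬜❓
⬛⬛⬜⬜⬜⬜❓
⬜⬜⬜⬜⬜⬜❓
❓❓❓❓❓❓❓

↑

❓❓❓❓❓❓❓
⬛⬛⬛⬛⬛⬛❓
⬛⬛⬛⬛⬛⬛❓
⬛⬛⬜🔴⬜⬜❓
⬜⬜⬜⬜⬜⬜❓
⬛⬛⬜⬜⬜⬜❓
⬜⬜⬜⬜⬜⬜❓

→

❓❓❓❓❓❓❓
⬛⬛⬛⬛⬛⬛❓
⬛⬛⬛⬛⬛⬛❓
⬛⬜⬜🔴⬜⬛❓
⬜⬜⬜⬜⬜⬜❓
⬛⬜⬜⬜⬜⬛❓
⬜⬜⬜⬜⬜❓❓

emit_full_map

⬛⬛⬛⬛⬛⬛⬛
⬛⬛⬛⬛⬛⬛⬛
⬛⬛⬜⬜🔴⬜⬛
⬜⬜⬜⬜⬜⬜⬜
⬛⬛⬜⬜⬜⬜⬛
⬜⬜⬜⬜⬜⬜❓

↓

⬛⬛⬛⬛⬛⬛❓
⬛⬛⬛⬛⬛⬛❓
⬛⬜⬜⬜⬜⬛❓
⬜⬜⬜🔴⬜⬜❓
⬛⬜⬜⬜⬜⬛❓
⬜⬜⬜⬜⬜⬛❓
❓❓❓❓❓❓❓

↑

❓❓❓❓❓❓❓
⬛⬛⬛⬛⬛⬛❓
⬛⬛⬛⬛⬛⬛❓
⬛⬜⬜🔴⬜⬛❓
⬜⬜⬜⬜⬜⬜❓
⬛⬜⬜⬜⬜⬛❓
⬜⬜⬜⬜⬜⬛❓

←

❓❓❓❓❓❓❓
⬛⬛⬛⬛⬛⬛⬛
⬛⬛⬛⬛⬛⬛⬛
⬛⬛⬜🔴⬜⬜⬛
⬜⬜⬜⬜⬜⬜⬜
⬛⬛⬜⬜⬜⬜⬛
⬜⬜⬜⬜⬜⬜⬛

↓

⬛⬛⬛⬛⬛⬛⬛
⬛⬛⬛⬛⬛⬛⬛
⬛⬛⬜⬜⬜⬜⬛
⬜⬜⬜🔴⬜⬜⬜
⬛⬛⬜⬜⬜⬜⬛
⬜⬜⬜⬜⬜⬜⬛
❓❓❓❓❓❓❓

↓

⬛⬛⬛⬛⬛⬛⬛
⬛⬛⬜⬜⬜⬜⬛
⬜⬜⬜⬜⬜⬜⬜
⬛⬛⬜🔴⬜⬜⬛
⬜⬜⬜⬜⬜⬜⬛
❓⬛⬜⬜⬜📦❓
❓❓❓❓❓❓❓

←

❓⬛⬛⬛⬛⬛⬛
❓⬛⬛⬜⬜⬜⬜
❓⬜⬜⬜⬜⬜⬜
❓⬛⬛🔴⬜⬜⬜
❓⬜⬜⬜⬜⬜⬜
❓⬛⬛⬜⬜⬜📦
❓❓❓❓❓❓❓

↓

❓⬛⬛⬜⬜⬜⬜
❓⬜⬜⬜⬜⬜⬜
❓⬛⬛⬜⬜⬜⬜
❓⬜⬜🔴⬜⬜⬜
❓⬛⬛⬜⬜⬜📦
❓⬛⬛⬜⬜⬜❓
❓❓❓❓❓❓❓

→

⬛⬛⬜⬜⬜⬜⬛
⬜⬜⬜⬜⬜⬜⬜
⬛⬛⬜⬜⬜⬜⬛
⬜⬜⬜🔴⬜⬜⬛
⬛⬛⬜⬜⬜📦❓
⬛⬛⬜⬜⬜⬜❓
❓❓❓❓❓❓❓

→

⬛⬜⬜⬜⬜⬛❓
⬜⬜⬜⬜⬜⬜❓
⬛⬜⬜⬜⬜⬛❓
⬜⬜⬜🔴⬜⬛❓
⬛⬜⬜⬜📦⬛❓
⬛⬜⬜⬜⬜⬛❓
❓❓❓❓❓❓❓

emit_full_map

⬛⬛⬛⬛⬛⬛⬛
⬛⬛⬛⬛⬛⬛⬛
⬛⬛⬜⬜⬜⬜⬛
⬜⬜⬜⬜⬜⬜⬜
⬛⬛⬜⬜⬜⬜⬛
⬜⬜⬜⬜🔴⬜⬛
⬛⬛⬜⬜⬜📦⬛
⬛⬛⬜⬜⬜⬜⬛

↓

⬜⬜⬜⬜⬜⬜❓
⬛⬜⬜⬜⬜⬛❓
⬜⬜⬜⬜⬜⬛❓
⬛⬜⬜🔴📦⬛❓
⬛⬜⬜⬜⬜⬛❓
❓⬛⬛⬛⬛⬛❓
⬛⬛⬛⬛⬛⬛⬛

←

⬜⬜⬜⬜⬜⬜⬜
⬛⬛⬜⬜⬜⬜⬛
⬜⬜⬜⬜⬜⬜⬛
⬛⬛⬜🔴⬜📦⬛
⬛⬛⬜⬜⬜⬜⬛
❓⬛⬛⬛⬛⬛⬛
⬛⬛⬛⬛⬛⬛⬛

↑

⬛⬛⬜⬜⬜⬜⬛
⬜⬜⬜⬜⬜⬜⬜
⬛⬛⬜⬜⬜⬜⬛
⬜⬜⬜🔴⬜⬜⬛
⬛⬛⬜⬜⬜📦⬛
⬛⬛⬜⬜⬜⬜⬛
❓⬛⬛⬛⬛⬛⬛

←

❓⬛⬛⬜⬜⬜⬜
❓⬜⬜⬜⬜⬜⬜
❓⬛⬛⬜⬜⬜⬜
❓⬜⬜🔴⬜⬜⬜
❓⬛⬛⬜⬜⬜📦
❓⬛⬛⬜⬜⬜⬜
❓❓⬛⬛⬛⬛⬛

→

⬛⬛⬜⬜⬜⬜⬛
⬜⬜⬜⬜⬜⬜⬜
⬛⬛⬜⬜⬜⬜⬛
⬜⬜⬜🔴⬜⬜⬛
⬛⬛⬜⬜⬜📦⬛
⬛⬛⬜⬜⬜⬜⬛
❓⬛⬛⬛⬛⬛⬛

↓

⬜⬜⬜⬜⬜⬜⬜
⬛⬛⬜⬜⬜⬜⬛
⬜⬜⬜⬜⬜⬜⬛
⬛⬛⬜🔴⬜📦⬛
⬛⬛⬜⬜⬜⬜⬛
❓⬛⬛⬛⬛⬛⬛
⬛⬛⬛⬛⬛⬛⬛
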